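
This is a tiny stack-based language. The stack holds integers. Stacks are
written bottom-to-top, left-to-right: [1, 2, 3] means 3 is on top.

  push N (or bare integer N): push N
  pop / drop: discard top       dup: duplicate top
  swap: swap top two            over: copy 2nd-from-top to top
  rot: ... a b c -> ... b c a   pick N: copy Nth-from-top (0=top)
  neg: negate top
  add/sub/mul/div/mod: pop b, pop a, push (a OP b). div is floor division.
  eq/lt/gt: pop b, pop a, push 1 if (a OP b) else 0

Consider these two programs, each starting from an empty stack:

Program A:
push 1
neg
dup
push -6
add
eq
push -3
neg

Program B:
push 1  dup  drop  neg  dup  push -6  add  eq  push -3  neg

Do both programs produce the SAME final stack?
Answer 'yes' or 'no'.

Answer: yes

Derivation:
Program A trace:
  After 'push 1': [1]
  After 'neg': [-1]
  After 'dup': [-1, -1]
  After 'push -6': [-1, -1, -6]
  After 'add': [-1, -7]
  After 'eq': [0]
  After 'push -3': [0, -3]
  After 'neg': [0, 3]
Program A final stack: [0, 3]

Program B trace:
  After 'push 1': [1]
  After 'dup': [1, 1]
  After 'drop': [1]
  After 'neg': [-1]
  After 'dup': [-1, -1]
  After 'push -6': [-1, -1, -6]
  After 'add': [-1, -7]
  After 'eq': [0]
  After 'push -3': [0, -3]
  After 'neg': [0, 3]
Program B final stack: [0, 3]
Same: yes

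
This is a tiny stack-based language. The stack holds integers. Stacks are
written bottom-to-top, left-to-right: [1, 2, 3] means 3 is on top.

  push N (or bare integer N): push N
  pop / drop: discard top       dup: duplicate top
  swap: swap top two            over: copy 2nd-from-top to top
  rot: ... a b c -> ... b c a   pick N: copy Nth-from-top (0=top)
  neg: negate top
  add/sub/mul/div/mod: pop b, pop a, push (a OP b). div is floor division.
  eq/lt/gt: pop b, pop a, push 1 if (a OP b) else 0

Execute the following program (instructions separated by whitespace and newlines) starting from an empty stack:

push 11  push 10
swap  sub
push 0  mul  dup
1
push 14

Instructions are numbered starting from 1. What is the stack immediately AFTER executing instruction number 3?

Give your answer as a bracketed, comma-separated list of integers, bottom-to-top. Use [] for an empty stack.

Answer: [10, 11]

Derivation:
Step 1 ('push 11'): [11]
Step 2 ('push 10'): [11, 10]
Step 3 ('swap'): [10, 11]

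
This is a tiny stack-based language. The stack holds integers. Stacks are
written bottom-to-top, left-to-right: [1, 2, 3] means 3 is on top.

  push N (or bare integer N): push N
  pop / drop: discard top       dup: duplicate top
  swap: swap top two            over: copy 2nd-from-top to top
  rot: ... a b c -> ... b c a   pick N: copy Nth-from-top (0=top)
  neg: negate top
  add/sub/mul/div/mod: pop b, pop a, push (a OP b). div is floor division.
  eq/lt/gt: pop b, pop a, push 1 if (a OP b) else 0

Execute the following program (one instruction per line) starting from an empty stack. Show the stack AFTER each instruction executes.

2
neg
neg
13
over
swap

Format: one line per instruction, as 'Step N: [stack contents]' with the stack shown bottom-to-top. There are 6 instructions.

Step 1: [2]
Step 2: [-2]
Step 3: [2]
Step 4: [2, 13]
Step 5: [2, 13, 2]
Step 6: [2, 2, 13]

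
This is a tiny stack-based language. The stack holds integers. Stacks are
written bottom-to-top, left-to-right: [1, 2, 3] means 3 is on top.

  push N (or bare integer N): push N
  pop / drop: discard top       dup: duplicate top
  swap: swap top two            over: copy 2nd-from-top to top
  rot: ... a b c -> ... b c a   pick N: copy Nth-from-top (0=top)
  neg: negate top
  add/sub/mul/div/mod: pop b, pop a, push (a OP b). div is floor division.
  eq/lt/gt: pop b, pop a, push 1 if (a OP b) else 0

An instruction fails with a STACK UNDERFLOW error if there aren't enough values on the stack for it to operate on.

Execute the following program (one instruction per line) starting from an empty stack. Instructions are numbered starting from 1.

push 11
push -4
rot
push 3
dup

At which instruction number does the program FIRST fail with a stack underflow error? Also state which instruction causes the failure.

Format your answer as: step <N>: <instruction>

Answer: step 3: rot

Derivation:
Step 1 ('push 11'): stack = [11], depth = 1
Step 2 ('push -4'): stack = [11, -4], depth = 2
Step 3 ('rot'): needs 3 value(s) but depth is 2 — STACK UNDERFLOW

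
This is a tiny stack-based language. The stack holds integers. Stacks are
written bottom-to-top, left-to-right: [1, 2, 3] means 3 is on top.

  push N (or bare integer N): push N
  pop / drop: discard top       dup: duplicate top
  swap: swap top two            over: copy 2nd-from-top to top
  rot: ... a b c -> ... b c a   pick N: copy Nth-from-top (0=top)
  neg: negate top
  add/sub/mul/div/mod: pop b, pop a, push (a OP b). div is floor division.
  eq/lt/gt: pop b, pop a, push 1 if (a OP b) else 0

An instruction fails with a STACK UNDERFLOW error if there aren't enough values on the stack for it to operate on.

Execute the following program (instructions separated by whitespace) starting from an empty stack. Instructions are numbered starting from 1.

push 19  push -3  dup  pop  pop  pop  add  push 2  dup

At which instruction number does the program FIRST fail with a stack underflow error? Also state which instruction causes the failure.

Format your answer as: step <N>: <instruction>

Step 1 ('push 19'): stack = [19], depth = 1
Step 2 ('push -3'): stack = [19, -3], depth = 2
Step 3 ('dup'): stack = [19, -3, -3], depth = 3
Step 4 ('pop'): stack = [19, -3], depth = 2
Step 5 ('pop'): stack = [19], depth = 1
Step 6 ('pop'): stack = [], depth = 0
Step 7 ('add'): needs 2 value(s) but depth is 0 — STACK UNDERFLOW

Answer: step 7: add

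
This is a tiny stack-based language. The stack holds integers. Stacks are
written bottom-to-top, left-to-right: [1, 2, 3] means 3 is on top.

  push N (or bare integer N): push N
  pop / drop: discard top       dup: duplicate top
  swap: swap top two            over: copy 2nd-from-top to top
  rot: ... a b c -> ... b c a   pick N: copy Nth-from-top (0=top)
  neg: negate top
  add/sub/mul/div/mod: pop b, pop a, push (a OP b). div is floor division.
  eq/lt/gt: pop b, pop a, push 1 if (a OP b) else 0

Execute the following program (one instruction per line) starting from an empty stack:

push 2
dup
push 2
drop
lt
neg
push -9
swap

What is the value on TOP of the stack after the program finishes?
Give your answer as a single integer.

Answer: 0

Derivation:
After 'push 2': [2]
After 'dup': [2, 2]
After 'push 2': [2, 2, 2]
After 'drop': [2, 2]
After 'lt': [0]
After 'neg': [0]
After 'push -9': [0, -9]
After 'swap': [-9, 0]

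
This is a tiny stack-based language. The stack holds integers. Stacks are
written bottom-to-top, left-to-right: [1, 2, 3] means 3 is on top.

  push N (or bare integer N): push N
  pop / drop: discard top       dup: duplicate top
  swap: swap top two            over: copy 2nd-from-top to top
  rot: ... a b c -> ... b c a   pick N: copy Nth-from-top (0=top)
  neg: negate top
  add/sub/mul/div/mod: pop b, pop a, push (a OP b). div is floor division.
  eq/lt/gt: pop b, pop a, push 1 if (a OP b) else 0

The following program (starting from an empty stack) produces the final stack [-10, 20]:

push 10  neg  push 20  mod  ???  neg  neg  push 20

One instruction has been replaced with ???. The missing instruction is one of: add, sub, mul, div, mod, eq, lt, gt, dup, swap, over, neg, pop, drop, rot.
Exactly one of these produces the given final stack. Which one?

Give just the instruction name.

Stack before ???: [10]
Stack after ???:  [-10]
The instruction that transforms [10] -> [-10] is: neg

Answer: neg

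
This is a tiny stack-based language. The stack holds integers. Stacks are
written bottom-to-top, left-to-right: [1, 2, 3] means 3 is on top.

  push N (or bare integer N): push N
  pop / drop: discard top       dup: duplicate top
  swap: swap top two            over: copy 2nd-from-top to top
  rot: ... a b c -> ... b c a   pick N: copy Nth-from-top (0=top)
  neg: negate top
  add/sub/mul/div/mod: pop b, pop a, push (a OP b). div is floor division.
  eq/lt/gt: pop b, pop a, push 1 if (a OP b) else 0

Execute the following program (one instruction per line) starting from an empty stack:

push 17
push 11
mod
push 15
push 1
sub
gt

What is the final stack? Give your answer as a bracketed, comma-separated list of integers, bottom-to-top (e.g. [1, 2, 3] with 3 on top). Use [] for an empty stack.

After 'push 17': [17]
After 'push 11': [17, 11]
After 'mod': [6]
After 'push 15': [6, 15]
After 'push 1': [6, 15, 1]
After 'sub': [6, 14]
After 'gt': [0]

Answer: [0]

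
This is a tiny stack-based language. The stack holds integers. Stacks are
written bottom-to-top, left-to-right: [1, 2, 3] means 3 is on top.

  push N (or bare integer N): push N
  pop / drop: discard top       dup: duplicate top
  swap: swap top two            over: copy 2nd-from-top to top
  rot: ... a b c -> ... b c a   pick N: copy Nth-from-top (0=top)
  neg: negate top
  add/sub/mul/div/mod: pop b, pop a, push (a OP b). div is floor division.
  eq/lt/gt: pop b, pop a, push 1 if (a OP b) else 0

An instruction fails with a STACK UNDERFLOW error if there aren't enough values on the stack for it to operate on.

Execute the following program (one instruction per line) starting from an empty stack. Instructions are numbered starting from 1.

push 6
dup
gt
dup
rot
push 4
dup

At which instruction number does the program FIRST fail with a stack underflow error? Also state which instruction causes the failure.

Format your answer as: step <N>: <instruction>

Answer: step 5: rot

Derivation:
Step 1 ('push 6'): stack = [6], depth = 1
Step 2 ('dup'): stack = [6, 6], depth = 2
Step 3 ('gt'): stack = [0], depth = 1
Step 4 ('dup'): stack = [0, 0], depth = 2
Step 5 ('rot'): needs 3 value(s) but depth is 2 — STACK UNDERFLOW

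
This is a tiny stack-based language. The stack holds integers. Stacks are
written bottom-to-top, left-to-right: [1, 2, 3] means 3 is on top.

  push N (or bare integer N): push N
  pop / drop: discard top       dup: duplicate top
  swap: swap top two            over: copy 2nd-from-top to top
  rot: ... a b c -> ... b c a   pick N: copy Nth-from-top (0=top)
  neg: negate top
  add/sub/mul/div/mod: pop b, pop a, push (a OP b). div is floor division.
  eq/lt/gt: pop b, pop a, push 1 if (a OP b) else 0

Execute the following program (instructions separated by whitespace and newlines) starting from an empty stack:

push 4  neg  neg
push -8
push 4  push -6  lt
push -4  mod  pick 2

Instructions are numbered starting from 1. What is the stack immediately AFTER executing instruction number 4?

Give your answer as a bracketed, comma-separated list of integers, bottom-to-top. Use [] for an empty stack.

Step 1 ('push 4'): [4]
Step 2 ('neg'): [-4]
Step 3 ('neg'): [4]
Step 4 ('push -8'): [4, -8]

Answer: [4, -8]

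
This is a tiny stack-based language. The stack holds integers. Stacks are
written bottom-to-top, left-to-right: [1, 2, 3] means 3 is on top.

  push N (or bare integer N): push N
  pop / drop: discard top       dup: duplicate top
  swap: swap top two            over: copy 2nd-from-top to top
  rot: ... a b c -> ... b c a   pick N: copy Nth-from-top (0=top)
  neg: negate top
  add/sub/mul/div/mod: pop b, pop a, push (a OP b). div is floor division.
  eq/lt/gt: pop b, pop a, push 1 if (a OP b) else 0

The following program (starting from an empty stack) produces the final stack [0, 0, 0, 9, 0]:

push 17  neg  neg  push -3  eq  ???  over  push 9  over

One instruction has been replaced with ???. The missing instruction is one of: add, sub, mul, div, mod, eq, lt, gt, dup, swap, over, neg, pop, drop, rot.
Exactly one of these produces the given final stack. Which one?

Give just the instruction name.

Stack before ???: [0]
Stack after ???:  [0, 0]
The instruction that transforms [0] -> [0, 0] is: dup

Answer: dup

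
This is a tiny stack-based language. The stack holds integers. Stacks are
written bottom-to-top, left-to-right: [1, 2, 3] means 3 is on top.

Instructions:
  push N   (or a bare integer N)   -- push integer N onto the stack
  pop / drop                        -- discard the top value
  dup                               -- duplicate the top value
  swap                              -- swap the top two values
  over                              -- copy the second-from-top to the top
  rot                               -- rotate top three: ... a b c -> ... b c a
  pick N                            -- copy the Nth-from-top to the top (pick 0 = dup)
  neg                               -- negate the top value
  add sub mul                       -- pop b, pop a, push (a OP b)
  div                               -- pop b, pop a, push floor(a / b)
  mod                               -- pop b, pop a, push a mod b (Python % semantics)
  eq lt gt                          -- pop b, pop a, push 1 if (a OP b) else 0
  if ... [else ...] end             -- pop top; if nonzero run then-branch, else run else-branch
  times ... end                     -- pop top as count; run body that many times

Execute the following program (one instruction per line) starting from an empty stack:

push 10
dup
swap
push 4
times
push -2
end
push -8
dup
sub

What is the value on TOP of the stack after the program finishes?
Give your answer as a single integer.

After 'push 10': [10]
After 'dup': [10, 10]
After 'swap': [10, 10]
After 'push 4': [10, 10, 4]
After 'times': [10, 10]
After 'push -2': [10, 10, -2]
After 'push -2': [10, 10, -2, -2]
After 'push -2': [10, 10, -2, -2, -2]
After 'push -2': [10, 10, -2, -2, -2, -2]
After 'push -8': [10, 10, -2, -2, -2, -2, -8]
After 'dup': [10, 10, -2, -2, -2, -2, -8, -8]
After 'sub': [10, 10, -2, -2, -2, -2, 0]

Answer: 0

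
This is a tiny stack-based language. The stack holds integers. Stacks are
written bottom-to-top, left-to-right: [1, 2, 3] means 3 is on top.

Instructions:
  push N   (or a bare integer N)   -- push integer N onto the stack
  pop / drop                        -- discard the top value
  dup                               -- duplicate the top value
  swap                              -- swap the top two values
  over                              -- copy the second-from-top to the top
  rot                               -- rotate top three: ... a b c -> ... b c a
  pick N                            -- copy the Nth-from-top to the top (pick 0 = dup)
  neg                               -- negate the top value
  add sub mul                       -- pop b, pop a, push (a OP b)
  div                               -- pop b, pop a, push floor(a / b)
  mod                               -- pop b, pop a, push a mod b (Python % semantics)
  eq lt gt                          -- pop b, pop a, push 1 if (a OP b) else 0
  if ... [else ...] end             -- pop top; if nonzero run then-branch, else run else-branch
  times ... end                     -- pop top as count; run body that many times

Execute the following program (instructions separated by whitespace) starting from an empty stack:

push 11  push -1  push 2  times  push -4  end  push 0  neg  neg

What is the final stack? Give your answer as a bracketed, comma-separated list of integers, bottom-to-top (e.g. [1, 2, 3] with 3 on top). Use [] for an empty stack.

Answer: [11, -1, -4, -4, 0]

Derivation:
After 'push 11': [11]
After 'push -1': [11, -1]
After 'push 2': [11, -1, 2]
After 'times': [11, -1]
After 'push -4': [11, -1, -4]
After 'push -4': [11, -1, -4, -4]
After 'push 0': [11, -1, -4, -4, 0]
After 'neg': [11, -1, -4, -4, 0]
After 'neg': [11, -1, -4, -4, 0]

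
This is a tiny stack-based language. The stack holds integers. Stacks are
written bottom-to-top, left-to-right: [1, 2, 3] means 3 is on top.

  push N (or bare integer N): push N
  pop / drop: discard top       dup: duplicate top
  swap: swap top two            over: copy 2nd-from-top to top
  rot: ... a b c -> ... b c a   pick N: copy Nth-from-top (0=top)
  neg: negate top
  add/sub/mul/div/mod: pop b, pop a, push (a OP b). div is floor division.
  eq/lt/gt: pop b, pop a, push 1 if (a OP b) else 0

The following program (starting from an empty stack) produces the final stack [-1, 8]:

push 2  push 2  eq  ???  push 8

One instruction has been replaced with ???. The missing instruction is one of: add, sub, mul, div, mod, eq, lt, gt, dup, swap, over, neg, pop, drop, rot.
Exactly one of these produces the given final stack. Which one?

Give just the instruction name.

Stack before ???: [1]
Stack after ???:  [-1]
The instruction that transforms [1] -> [-1] is: neg

Answer: neg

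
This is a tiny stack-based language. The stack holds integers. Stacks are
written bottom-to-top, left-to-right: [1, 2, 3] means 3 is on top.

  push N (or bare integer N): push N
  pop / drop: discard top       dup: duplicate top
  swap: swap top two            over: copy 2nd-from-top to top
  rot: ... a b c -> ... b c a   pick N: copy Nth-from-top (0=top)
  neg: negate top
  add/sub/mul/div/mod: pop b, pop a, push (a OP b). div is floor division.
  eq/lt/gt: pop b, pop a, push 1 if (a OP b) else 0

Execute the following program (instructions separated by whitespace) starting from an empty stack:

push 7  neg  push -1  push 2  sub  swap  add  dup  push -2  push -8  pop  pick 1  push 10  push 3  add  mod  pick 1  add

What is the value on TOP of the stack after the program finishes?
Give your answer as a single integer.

Answer: 1

Derivation:
After 'push 7': [7]
After 'neg': [-7]
After 'push -1': [-7, -1]
After 'push 2': [-7, -1, 2]
After 'sub': [-7, -3]
After 'swap': [-3, -7]
After 'add': [-10]
After 'dup': [-10, -10]
After 'push -2': [-10, -10, -2]
After 'push -8': [-10, -10, -2, -8]
After 'pop': [-10, -10, -2]
After 'pick 1': [-10, -10, -2, -10]
After 'push 10': [-10, -10, -2, -10, 10]
After 'push 3': [-10, -10, -2, -10, 10, 3]
After 'add': [-10, -10, -2, -10, 13]
After 'mod': [-10, -10, -2, 3]
After 'pick 1': [-10, -10, -2, 3, -2]
After 'add': [-10, -10, -2, 1]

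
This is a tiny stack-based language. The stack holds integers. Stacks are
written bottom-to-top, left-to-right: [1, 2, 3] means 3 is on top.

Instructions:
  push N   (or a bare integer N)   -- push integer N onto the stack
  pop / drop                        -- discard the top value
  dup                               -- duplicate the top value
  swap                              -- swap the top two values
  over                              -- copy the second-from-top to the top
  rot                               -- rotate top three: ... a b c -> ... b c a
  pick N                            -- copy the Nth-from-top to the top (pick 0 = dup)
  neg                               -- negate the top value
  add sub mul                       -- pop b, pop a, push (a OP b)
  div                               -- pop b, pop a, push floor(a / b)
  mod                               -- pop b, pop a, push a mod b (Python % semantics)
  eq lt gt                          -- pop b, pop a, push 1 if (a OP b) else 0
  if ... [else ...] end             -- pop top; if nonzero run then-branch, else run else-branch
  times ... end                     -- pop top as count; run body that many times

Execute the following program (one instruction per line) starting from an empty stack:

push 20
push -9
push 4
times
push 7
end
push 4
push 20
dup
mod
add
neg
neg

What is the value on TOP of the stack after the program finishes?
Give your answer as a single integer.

Answer: 4

Derivation:
After 'push 20': [20]
After 'push -9': [20, -9]
After 'push 4': [20, -9, 4]
After 'times': [20, -9]
After 'push 7': [20, -9, 7]
After 'push 7': [20, -9, 7, 7]
After 'push 7': [20, -9, 7, 7, 7]
After 'push 7': [20, -9, 7, 7, 7, 7]
After 'push 4': [20, -9, 7, 7, 7, 7, 4]
After 'push 20': [20, -9, 7, 7, 7, 7, 4, 20]
After 'dup': [20, -9, 7, 7, 7, 7, 4, 20, 20]
After 'mod': [20, -9, 7, 7, 7, 7, 4, 0]
After 'add': [20, -9, 7, 7, 7, 7, 4]
After 'neg': [20, -9, 7, 7, 7, 7, -4]
After 'neg': [20, -9, 7, 7, 7, 7, 4]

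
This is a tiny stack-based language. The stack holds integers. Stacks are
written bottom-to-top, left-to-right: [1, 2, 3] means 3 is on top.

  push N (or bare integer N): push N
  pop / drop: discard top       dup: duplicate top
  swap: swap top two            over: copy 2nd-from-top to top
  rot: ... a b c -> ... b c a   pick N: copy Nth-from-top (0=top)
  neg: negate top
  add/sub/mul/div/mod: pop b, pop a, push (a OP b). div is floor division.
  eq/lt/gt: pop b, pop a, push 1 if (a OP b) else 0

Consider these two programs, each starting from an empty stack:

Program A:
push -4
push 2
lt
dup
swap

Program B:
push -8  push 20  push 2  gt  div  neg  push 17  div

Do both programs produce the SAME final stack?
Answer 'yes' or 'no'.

Program A trace:
  After 'push -4': [-4]
  After 'push 2': [-4, 2]
  After 'lt': [1]
  After 'dup': [1, 1]
  After 'swap': [1, 1]
Program A final stack: [1, 1]

Program B trace:
  After 'push -8': [-8]
  After 'push 20': [-8, 20]
  After 'push 2': [-8, 20, 2]
  After 'gt': [-8, 1]
  After 'div': [-8]
  After 'neg': [8]
  After 'push 17': [8, 17]
  After 'div': [0]
Program B final stack: [0]
Same: no

Answer: no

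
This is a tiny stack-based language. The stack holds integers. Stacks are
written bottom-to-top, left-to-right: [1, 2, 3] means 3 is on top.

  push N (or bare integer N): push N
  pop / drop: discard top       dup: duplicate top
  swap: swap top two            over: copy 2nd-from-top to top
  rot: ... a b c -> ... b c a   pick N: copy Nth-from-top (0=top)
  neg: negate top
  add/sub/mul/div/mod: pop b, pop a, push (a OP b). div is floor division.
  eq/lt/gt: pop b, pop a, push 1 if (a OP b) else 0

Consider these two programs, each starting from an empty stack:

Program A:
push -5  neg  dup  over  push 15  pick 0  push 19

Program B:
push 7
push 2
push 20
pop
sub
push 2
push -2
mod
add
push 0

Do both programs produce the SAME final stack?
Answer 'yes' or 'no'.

Answer: no

Derivation:
Program A trace:
  After 'push -5': [-5]
  After 'neg': [5]
  After 'dup': [5, 5]
  After 'over': [5, 5, 5]
  After 'push 15': [5, 5, 5, 15]
  After 'pick 0': [5, 5, 5, 15, 15]
  After 'push 19': [5, 5, 5, 15, 15, 19]
Program A final stack: [5, 5, 5, 15, 15, 19]

Program B trace:
  After 'push 7': [7]
  After 'push 2': [7, 2]
  After 'push 20': [7, 2, 20]
  After 'pop': [7, 2]
  After 'sub': [5]
  After 'push 2': [5, 2]
  After 'push -2': [5, 2, -2]
  After 'mod': [5, 0]
  After 'add': [5]
  After 'push 0': [5, 0]
Program B final stack: [5, 0]
Same: no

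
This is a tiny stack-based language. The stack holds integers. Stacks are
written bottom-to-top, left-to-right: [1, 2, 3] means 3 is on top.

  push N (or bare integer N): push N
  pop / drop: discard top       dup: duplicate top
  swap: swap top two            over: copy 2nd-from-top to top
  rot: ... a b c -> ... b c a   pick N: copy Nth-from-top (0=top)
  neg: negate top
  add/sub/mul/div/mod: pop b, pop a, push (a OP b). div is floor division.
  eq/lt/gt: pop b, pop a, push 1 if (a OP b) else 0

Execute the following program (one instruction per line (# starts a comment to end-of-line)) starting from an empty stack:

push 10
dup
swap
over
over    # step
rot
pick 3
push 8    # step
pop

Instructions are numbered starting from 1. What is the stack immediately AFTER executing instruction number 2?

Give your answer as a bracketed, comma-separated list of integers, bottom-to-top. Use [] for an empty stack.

Answer: [10, 10]

Derivation:
Step 1 ('push 10'): [10]
Step 2 ('dup'): [10, 10]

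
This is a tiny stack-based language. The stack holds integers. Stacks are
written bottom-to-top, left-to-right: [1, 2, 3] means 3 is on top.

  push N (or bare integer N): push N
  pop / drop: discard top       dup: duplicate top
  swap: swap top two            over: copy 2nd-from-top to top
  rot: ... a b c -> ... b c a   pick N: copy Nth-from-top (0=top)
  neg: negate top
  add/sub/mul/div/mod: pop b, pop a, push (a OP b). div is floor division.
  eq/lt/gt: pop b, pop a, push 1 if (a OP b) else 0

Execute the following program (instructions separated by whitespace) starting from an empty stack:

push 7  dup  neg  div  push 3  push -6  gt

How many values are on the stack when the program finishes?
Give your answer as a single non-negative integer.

After 'push 7': stack = [7] (depth 1)
After 'dup': stack = [7, 7] (depth 2)
After 'neg': stack = [7, -7] (depth 2)
After 'div': stack = [-1] (depth 1)
After 'push 3': stack = [-1, 3] (depth 2)
After 'push -6': stack = [-1, 3, -6] (depth 3)
After 'gt': stack = [-1, 1] (depth 2)

Answer: 2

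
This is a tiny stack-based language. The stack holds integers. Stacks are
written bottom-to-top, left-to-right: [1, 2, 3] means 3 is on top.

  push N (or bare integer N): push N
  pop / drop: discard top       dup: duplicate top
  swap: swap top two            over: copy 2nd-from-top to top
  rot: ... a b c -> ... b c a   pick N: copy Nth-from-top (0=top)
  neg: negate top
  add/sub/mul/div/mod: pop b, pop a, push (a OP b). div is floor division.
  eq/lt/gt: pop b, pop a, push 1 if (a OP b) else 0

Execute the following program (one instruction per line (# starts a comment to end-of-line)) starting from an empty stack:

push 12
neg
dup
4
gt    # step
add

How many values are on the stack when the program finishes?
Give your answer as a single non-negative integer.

Answer: 1

Derivation:
After 'push 12': stack = [12] (depth 1)
After 'neg': stack = [-12] (depth 1)
After 'dup': stack = [-12, -12] (depth 2)
After 'push 4': stack = [-12, -12, 4] (depth 3)
After 'gt': stack = [-12, 0] (depth 2)
After 'add': stack = [-12] (depth 1)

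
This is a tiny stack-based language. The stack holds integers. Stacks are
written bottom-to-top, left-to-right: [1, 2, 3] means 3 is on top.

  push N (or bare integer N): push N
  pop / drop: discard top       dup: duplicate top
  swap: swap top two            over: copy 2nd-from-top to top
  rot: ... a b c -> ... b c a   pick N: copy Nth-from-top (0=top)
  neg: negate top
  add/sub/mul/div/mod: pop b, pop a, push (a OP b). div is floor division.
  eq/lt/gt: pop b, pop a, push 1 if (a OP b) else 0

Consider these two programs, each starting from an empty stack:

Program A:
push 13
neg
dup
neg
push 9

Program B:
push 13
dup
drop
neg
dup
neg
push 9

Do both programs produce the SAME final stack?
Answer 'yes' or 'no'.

Program A trace:
  After 'push 13': [13]
  After 'neg': [-13]
  After 'dup': [-13, -13]
  After 'neg': [-13, 13]
  After 'push 9': [-13, 13, 9]
Program A final stack: [-13, 13, 9]

Program B trace:
  After 'push 13': [13]
  After 'dup': [13, 13]
  After 'drop': [13]
  After 'neg': [-13]
  After 'dup': [-13, -13]
  After 'neg': [-13, 13]
  After 'push 9': [-13, 13, 9]
Program B final stack: [-13, 13, 9]
Same: yes

Answer: yes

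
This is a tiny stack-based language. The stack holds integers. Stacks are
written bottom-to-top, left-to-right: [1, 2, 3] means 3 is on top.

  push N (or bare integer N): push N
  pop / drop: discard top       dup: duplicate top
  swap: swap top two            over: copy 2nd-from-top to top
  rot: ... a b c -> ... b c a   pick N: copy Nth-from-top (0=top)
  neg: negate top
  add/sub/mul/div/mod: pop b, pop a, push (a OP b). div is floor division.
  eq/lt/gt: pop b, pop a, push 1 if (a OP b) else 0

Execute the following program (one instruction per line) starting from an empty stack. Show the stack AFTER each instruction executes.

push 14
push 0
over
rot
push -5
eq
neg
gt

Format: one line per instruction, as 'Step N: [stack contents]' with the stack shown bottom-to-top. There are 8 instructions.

Step 1: [14]
Step 2: [14, 0]
Step 3: [14, 0, 14]
Step 4: [0, 14, 14]
Step 5: [0, 14, 14, -5]
Step 6: [0, 14, 0]
Step 7: [0, 14, 0]
Step 8: [0, 1]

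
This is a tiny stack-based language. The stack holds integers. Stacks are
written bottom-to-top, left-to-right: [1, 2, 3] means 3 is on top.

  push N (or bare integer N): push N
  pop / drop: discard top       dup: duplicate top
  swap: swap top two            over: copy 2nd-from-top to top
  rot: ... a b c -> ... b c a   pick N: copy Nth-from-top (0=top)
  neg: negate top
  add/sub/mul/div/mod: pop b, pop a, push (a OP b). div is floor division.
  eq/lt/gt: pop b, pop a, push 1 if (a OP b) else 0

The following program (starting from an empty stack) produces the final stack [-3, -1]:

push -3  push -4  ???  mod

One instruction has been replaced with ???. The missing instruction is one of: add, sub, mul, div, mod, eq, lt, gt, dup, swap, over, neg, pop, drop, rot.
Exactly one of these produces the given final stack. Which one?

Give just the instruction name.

Answer: over

Derivation:
Stack before ???: [-3, -4]
Stack after ???:  [-3, -4, -3]
The instruction that transforms [-3, -4] -> [-3, -4, -3] is: over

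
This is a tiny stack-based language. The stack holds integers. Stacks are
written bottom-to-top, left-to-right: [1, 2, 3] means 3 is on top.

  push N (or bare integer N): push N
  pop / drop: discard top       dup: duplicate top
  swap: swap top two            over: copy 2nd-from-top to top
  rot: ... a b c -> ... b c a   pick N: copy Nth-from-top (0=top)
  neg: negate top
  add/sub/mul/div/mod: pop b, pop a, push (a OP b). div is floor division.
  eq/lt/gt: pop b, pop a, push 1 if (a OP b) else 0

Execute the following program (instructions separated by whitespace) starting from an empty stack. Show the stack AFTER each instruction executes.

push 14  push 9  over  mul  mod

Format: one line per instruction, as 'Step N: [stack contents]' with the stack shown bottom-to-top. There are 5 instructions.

Step 1: [14]
Step 2: [14, 9]
Step 3: [14, 9, 14]
Step 4: [14, 126]
Step 5: [14]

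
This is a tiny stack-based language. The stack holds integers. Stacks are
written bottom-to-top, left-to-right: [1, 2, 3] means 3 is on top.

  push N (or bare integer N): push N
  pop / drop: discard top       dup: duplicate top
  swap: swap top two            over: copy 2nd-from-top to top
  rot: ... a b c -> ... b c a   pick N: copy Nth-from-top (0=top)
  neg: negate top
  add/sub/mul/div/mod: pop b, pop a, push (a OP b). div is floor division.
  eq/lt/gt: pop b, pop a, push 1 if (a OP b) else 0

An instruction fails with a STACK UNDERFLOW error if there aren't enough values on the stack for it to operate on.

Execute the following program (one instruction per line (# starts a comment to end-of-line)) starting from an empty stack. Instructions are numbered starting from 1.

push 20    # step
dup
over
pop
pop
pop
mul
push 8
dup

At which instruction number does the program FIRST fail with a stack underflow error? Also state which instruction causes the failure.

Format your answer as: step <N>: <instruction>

Answer: step 7: mul

Derivation:
Step 1 ('push 20'): stack = [20], depth = 1
Step 2 ('dup'): stack = [20, 20], depth = 2
Step 3 ('over'): stack = [20, 20, 20], depth = 3
Step 4 ('pop'): stack = [20, 20], depth = 2
Step 5 ('pop'): stack = [20], depth = 1
Step 6 ('pop'): stack = [], depth = 0
Step 7 ('mul'): needs 2 value(s) but depth is 0 — STACK UNDERFLOW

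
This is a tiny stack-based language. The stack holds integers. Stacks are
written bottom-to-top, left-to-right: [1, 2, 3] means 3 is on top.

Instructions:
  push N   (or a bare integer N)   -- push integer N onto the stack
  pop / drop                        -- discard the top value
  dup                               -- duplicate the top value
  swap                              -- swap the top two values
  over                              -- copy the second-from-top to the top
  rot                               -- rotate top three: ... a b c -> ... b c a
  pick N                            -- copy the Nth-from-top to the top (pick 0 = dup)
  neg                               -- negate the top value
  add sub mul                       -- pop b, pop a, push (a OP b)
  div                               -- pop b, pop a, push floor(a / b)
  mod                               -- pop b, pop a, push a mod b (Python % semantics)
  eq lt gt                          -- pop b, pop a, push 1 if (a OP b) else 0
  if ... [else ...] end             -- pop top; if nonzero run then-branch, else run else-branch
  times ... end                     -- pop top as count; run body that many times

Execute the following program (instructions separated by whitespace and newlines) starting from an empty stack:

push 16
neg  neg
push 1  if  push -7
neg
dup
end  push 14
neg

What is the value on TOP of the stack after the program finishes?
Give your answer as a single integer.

Answer: -14

Derivation:
After 'push 16': [16]
After 'neg': [-16]
After 'neg': [16]
After 'push 1': [16, 1]
After 'if': [16]
After 'push -7': [16, -7]
After 'neg': [16, 7]
After 'dup': [16, 7, 7]
After 'push 14': [16, 7, 7, 14]
After 'neg': [16, 7, 7, -14]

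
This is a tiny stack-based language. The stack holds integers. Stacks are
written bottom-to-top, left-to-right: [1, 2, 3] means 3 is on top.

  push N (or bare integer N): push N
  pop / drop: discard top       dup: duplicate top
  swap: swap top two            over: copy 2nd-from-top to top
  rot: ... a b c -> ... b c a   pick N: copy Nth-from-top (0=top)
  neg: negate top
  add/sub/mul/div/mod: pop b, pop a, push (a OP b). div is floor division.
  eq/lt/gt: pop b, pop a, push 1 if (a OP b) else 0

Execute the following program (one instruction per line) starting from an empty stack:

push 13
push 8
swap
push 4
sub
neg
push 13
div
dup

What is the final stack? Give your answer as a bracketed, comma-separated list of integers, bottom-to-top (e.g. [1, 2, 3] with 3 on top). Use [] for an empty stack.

After 'push 13': [13]
After 'push 8': [13, 8]
After 'swap': [8, 13]
After 'push 4': [8, 13, 4]
After 'sub': [8, 9]
After 'neg': [8, -9]
After 'push 13': [8, -9, 13]
After 'div': [8, -1]
After 'dup': [8, -1, -1]

Answer: [8, -1, -1]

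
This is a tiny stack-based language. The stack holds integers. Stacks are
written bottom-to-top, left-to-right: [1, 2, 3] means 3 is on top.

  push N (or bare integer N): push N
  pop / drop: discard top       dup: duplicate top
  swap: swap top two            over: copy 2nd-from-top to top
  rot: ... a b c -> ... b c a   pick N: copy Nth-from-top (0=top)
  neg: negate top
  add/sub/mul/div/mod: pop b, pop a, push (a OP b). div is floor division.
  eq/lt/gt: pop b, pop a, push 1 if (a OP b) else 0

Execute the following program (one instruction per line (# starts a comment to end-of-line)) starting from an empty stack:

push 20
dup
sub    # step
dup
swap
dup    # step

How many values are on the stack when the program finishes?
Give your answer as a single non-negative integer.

After 'push 20': stack = [20] (depth 1)
After 'dup': stack = [20, 20] (depth 2)
After 'sub': stack = [0] (depth 1)
After 'dup': stack = [0, 0] (depth 2)
After 'swap': stack = [0, 0] (depth 2)
After 'dup': stack = [0, 0, 0] (depth 3)

Answer: 3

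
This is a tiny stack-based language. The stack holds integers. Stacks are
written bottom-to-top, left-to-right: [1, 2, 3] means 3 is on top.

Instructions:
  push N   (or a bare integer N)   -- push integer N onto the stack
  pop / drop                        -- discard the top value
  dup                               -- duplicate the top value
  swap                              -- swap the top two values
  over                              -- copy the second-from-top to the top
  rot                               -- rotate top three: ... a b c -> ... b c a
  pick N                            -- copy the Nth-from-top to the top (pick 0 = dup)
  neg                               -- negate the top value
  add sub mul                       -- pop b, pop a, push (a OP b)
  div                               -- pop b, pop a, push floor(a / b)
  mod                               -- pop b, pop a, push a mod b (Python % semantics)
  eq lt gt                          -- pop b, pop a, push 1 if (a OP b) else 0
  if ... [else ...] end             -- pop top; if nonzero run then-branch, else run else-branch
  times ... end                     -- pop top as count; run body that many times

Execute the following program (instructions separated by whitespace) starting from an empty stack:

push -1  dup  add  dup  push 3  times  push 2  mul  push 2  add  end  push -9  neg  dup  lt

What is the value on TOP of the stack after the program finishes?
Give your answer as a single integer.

Answer: 0

Derivation:
After 'push -1': [-1]
After 'dup': [-1, -1]
After 'add': [-2]
After 'dup': [-2, -2]
After 'push 3': [-2, -2, 3]
After 'times': [-2, -2]
After 'push 2': [-2, -2, 2]
After 'mul': [-2, -4]
After 'push 2': [-2, -4, 2]
After 'add': [-2, -2]
  ...
After 'push 2': [-2, -4, 2]
After 'add': [-2, -2]
After 'push 2': [-2, -2, 2]
After 'mul': [-2, -4]
After 'push 2': [-2, -4, 2]
After 'add': [-2, -2]
After 'push -9': [-2, -2, -9]
After 'neg': [-2, -2, 9]
After 'dup': [-2, -2, 9, 9]
After 'lt': [-2, -2, 0]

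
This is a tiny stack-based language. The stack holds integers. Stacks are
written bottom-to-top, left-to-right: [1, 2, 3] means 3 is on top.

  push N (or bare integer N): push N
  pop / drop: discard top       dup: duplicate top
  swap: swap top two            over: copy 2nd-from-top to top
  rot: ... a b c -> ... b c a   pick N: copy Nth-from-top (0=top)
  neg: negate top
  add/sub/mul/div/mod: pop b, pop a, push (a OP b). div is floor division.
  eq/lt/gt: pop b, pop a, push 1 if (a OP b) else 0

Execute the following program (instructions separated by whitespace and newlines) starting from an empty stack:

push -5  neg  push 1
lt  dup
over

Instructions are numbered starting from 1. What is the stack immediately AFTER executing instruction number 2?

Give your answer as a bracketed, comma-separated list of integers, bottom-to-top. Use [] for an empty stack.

Step 1 ('push -5'): [-5]
Step 2 ('neg'): [5]

Answer: [5]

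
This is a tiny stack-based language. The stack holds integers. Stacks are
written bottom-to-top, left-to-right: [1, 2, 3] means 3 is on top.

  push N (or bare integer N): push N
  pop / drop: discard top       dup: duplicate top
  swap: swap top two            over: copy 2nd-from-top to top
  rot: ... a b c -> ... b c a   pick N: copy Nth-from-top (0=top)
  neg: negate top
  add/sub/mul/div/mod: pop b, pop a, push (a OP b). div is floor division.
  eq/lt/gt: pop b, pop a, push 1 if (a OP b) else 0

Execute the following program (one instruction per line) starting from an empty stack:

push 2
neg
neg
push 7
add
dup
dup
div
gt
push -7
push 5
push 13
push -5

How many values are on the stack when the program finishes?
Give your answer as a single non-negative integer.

Answer: 5

Derivation:
After 'push 2': stack = [2] (depth 1)
After 'neg': stack = [-2] (depth 1)
After 'neg': stack = [2] (depth 1)
After 'push 7': stack = [2, 7] (depth 2)
After 'add': stack = [9] (depth 1)
After 'dup': stack = [9, 9] (depth 2)
After 'dup': stack = [9, 9, 9] (depth 3)
After 'div': stack = [9, 1] (depth 2)
After 'gt': stack = [1] (depth 1)
After 'push -7': stack = [1, -7] (depth 2)
After 'push 5': stack = [1, -7, 5] (depth 3)
After 'push 13': stack = [1, -7, 5, 13] (depth 4)
After 'push -5': stack = [1, -7, 5, 13, -5] (depth 5)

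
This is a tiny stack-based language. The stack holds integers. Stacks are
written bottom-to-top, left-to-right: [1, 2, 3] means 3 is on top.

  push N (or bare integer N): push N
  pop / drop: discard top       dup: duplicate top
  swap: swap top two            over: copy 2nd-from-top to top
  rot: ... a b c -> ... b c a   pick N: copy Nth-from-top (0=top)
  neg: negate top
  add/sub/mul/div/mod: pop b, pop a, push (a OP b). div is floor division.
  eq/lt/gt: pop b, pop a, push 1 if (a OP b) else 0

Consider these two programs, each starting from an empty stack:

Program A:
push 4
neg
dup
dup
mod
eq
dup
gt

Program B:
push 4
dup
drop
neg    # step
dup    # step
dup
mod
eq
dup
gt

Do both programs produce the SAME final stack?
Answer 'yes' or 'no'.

Answer: yes

Derivation:
Program A trace:
  After 'push 4': [4]
  After 'neg': [-4]
  After 'dup': [-4, -4]
  After 'dup': [-4, -4, -4]
  After 'mod': [-4, 0]
  After 'eq': [0]
  After 'dup': [0, 0]
  After 'gt': [0]
Program A final stack: [0]

Program B trace:
  After 'push 4': [4]
  After 'dup': [4, 4]
  After 'drop': [4]
  After 'neg': [-4]
  After 'dup': [-4, -4]
  After 'dup': [-4, -4, -4]
  After 'mod': [-4, 0]
  After 'eq': [0]
  After 'dup': [0, 0]
  After 'gt': [0]
Program B final stack: [0]
Same: yes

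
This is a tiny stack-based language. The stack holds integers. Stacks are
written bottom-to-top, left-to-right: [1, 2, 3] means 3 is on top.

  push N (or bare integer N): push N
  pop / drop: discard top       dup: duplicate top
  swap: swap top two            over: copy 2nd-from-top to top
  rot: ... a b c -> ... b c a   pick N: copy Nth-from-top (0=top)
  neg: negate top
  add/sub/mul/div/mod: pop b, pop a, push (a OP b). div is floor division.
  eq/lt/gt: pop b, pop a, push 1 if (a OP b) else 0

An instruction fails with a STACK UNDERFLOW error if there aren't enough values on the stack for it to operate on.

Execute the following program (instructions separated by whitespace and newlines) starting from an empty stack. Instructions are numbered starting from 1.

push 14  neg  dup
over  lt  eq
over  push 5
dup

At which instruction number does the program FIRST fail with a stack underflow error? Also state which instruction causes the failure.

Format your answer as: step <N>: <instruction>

Answer: step 7: over

Derivation:
Step 1 ('push 14'): stack = [14], depth = 1
Step 2 ('neg'): stack = [-14], depth = 1
Step 3 ('dup'): stack = [-14, -14], depth = 2
Step 4 ('over'): stack = [-14, -14, -14], depth = 3
Step 5 ('lt'): stack = [-14, 0], depth = 2
Step 6 ('eq'): stack = [0], depth = 1
Step 7 ('over'): needs 2 value(s) but depth is 1 — STACK UNDERFLOW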